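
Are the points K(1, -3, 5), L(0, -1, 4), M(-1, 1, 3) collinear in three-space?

Yes

KL = (-1, 2, -1), KM = (-2, 4, -2).
Each component of KM is 2 times the corresponding component of KL, so KM = 2·KL and the points are collinear.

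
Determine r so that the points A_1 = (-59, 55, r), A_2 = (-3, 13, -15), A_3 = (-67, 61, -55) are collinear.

Collinearity requires A_1A_2 × A_1A_3 = 0; each component is linear in r.
The x-component gives (48)r + (2400) = 0, so r = -50.
The remaining components then also vanish.

-50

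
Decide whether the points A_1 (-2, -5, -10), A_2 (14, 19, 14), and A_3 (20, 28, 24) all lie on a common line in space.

A_1A_2 = (16, 24, 24), A_1A_3 = (22, 33, 34).
A_1A_2 × A_1A_3 = (24, -16, 0).
The cross product is nonzero, so the points do not lie on one line.

No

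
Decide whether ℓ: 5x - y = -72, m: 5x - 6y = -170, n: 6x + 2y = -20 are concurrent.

No

Lines aᵢx + bᵢy = cᵢ with pairwise distinct directions are concurrent exactly when det[aᵢ bᵢ cᵢ] = 0.
Here the determinant is -92.
Nonzero, so no common point exists.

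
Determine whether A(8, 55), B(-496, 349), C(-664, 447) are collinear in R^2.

Yes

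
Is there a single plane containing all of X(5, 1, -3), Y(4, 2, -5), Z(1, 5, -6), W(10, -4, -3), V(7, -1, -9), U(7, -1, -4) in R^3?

Yes

The plane through X, Y, Z has normal n = XY × XZ = (5, 5, 0) and equation n·P = 30.
Checking the remaining points: n·W = 30, n·V = 30, n·U = 30.
All equal 30, so all 6 points lie in one plane.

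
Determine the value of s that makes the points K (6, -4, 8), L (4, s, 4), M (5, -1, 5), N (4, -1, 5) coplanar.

Coplanarity ⇔ det[KL; KM; KN] = 0.
Expanding, this is linear in s: (3)s + (0) = 0.
So s = 0.

0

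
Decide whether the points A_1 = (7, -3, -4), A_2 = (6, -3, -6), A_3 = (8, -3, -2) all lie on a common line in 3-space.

Yes

A_1A_2 = (-1, 0, -2), A_1A_3 = (1, 0, 2).
Each component of A_1A_3 is -1 times the corresponding component of A_1A_2, so A_1A_3 = -1·A_1A_2 and the points are collinear.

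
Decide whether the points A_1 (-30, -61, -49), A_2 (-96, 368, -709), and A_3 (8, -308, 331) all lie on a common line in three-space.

A_1A_2 = (-66, 429, -660), A_1A_3 = (38, -247, 380).
A_1A_2 × A_1A_3 = (0, 0, 0).
The cross product vanishes, so the three points are collinear.

Yes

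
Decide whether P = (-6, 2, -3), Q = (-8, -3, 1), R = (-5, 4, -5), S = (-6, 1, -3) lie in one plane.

With P as base: PQ = (-2, -5, 4), PR = (1, 2, -2), PS = (0, -1, 0).
PR × PS = (-2, 0, -1).
PQ · (PR × PS) = 0.
The scalar triple product vanishes, so the four points are coplanar.

Yes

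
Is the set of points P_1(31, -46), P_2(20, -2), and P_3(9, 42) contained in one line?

P_1P_2 = (-11, 44), P_1P_3 = (-22, 88).
Checking proportionality: P_1P_3 = 2·P_1P_2, so the vectors are parallel and the points are collinear.

Yes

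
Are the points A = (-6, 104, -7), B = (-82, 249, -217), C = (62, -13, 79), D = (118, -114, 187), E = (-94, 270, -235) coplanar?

Yes

The plane through A, B, C has normal n = AB × AC = (-12100, -7744, -968) and equation n·P = -726000.
Checking the remaining points: n·D = -726000, n·E = -726000.
All equal -726000, so all 5 points lie in one plane.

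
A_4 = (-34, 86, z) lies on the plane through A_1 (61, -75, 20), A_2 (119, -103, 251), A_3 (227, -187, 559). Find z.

83

The plane through A_1, A_2, A_3 has equation 10780x + 7084y − 1848z = 89320.
Substituting A_4: (-1848)z + (242704) = 89320, so z = 83.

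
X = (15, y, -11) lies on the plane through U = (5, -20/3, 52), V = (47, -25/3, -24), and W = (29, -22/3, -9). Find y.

The plane through U, V, W has equation 51x + 738y + 12z = -4041.
Substituting X: (738)y + (633) = -4041, so y = -19/3.

-19/3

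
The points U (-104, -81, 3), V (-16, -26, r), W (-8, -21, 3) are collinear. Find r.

Collinearity requires UV × UW = 0; each component is linear in r.
The x-component gives (-60)r + (180) = 0, so r = 3.
The remaining components then also vanish.

3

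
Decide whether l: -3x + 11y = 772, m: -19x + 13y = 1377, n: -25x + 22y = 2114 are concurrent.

Lines aᵢx + bᵢy = cᵢ with pairwise distinct directions are concurrent exactly when det[aᵢ bᵢ cᵢ] = 0.
Here the determinant is -209.
Nonzero, so no common point exists.

No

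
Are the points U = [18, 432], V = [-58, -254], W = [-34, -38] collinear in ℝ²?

No

UV = (-76, -686), UW = (-52, -470).
Twice the signed area of △UVW is (-76)(-470) − (-686)(-52) = 48.
The area is nonzero, so the three points are not collinear.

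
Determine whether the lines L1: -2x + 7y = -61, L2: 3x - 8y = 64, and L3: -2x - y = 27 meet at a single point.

Yes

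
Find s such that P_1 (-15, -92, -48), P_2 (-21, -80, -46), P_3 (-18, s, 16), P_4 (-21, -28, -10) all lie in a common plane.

Coplanarity ⇔ det[P_1P_2; P_1P_3; P_1P_4] = 0.
Expanding, this is linear in s: (-216)s + (1080) = 0.
So s = 5.

5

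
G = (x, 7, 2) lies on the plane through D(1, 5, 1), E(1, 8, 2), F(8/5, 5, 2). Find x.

6/5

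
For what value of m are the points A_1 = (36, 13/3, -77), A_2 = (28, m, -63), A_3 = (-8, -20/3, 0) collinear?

Collinearity requires A_1A_2 × A_1A_3 = 0; each component is linear in m.
The x-component gives (77)m + (-539/3) = 0, so m = 7/3.
The remaining components then also vanish.

7/3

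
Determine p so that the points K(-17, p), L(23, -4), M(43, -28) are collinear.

44

The three points are collinear iff det[KL; KM] = 0.
This determinant is linear in p: (20)p + (-880) = 0, so p = 44.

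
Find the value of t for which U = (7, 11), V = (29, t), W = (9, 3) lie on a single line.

Collinearity: (V − U) must be parallel to (W − U) = (2, -8).
Cross-multiplying the components: (t − 11)·(2) = (22)·(-8).
Solving gives t = -77.

-77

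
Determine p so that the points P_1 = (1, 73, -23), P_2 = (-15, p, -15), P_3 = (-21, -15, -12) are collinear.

Direction P_1P_3 = (-22, -88, 11). From the x-coordinate of P_2, the parameter along the line is τ = (-15 − 1)/(-22) = 8/11.
Then p = 73 + 8/11·(-88) = 9.

9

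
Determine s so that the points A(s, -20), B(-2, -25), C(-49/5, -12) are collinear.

-5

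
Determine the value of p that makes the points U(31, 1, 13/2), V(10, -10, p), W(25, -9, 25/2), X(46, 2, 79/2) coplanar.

The points are coplanar iff UV · (UW × UX) = 0.
Expanding, this is linear in p: (144)p + (2952) = 0.
So p = -41/2.

-41/2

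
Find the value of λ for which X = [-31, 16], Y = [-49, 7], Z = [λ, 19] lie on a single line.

-25

Collinearity: (Z − X) must be parallel to (Y − X) = (-18, -9).
Cross-multiplying the components: (λ − (-31))·(-9) = (3)·(-18).
Solving gives λ = -25.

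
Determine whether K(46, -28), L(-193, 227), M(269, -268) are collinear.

KL = (-239, 255), KM = (223, -240).
det[KL; KM] = (-239)(-240) − (255)(223) = 495.
The determinant is nonzero, so they are not collinear.

No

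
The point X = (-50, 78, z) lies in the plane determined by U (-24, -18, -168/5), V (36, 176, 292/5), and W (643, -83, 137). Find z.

The plane through U, V, W has equation (195382/5)x + 51128y − 133298z = 13103376/5.
Substituting X: (-133298)z + (2034164) = 13103376/5, so z = -22/5.

-22/5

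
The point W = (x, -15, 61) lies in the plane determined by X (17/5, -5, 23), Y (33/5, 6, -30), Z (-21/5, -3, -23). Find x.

A normal to the plane is n = XY × XZ = (-400, 550, 90).
W lies in the plane iff n · XW = 0.
This gives (-400)x + (-720) = 0, so x = -9/5.

-9/5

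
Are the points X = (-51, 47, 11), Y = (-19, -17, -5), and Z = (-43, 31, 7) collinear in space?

XY = (32, -64, -16), XZ = (8, -16, -4).
XY × XZ = (0, 0, 0).
The cross product vanishes, so the three points are collinear.

Yes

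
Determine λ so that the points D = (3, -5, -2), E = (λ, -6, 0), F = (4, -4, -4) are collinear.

Direction DF = (1, 1, -2). From the y-coordinate of E, the parameter along the line is τ = (-6 − (-5))/1 = -1.
Then λ = 3 + (-1)·(1) = 2.

2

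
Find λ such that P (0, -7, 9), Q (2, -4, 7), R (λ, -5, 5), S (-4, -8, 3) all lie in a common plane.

The points are coplanar iff PQ · (PR × PS) = 0.
Expanding, this is linear in λ: (20)λ + (0) = 0.
So λ = 0.

0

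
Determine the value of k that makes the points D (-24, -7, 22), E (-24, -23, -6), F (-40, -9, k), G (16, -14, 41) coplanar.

6

Normal to plane DEG: n = (-500, -1120, 640); plane equation n·P = 33920.
Requiring n·F = 33920: (640)k + (30080) = 33920.
So k = 6.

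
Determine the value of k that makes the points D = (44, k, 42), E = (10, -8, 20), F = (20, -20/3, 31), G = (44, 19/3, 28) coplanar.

The points are coplanar iff DE · (DF × DG) = 0.
Expanding, this is linear in k: (-294)k + (490) = 0.
So k = 5/3.

5/3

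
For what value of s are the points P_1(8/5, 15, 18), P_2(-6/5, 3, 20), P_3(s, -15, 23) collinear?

Direction P_1P_2 = (-14/5, -12, 2). From the y-coordinate of P_3, the parameter along the line is τ = (-15 − 15)/(-12) = 5/2.
Then s = 8/5 + 5/2·(-14/5) = -27/5.

-27/5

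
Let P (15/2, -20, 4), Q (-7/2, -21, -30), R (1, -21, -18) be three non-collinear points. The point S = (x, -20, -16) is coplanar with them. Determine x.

0

The plane through P, Q, R has equation −12x − 21y + (9/2)z = 348.
Substituting S: (-12)x + (348) = 348, so x = 0.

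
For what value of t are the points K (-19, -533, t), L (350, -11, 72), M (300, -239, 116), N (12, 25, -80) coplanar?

The points are coplanar iff KL · (KM × KN) = 0.
Expanding, this is linear in t: (78864)t + (-5205024) = 0.
So t = 66.

66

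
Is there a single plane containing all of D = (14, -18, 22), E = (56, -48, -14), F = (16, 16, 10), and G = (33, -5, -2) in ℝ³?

With D as base: DE = (42, -30, -36), DF = (2, 34, -12), DG = (19, 13, -24).
DF × DG = (-660, -180, -620).
DE · (DF × DG) = 0.
The scalar triple product vanishes, so the four points are coplanar.

Yes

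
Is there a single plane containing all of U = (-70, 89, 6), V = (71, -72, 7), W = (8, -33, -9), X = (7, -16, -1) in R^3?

With U as base: UV = (141, -161, 1), UW = (78, -122, -15), UX = (77, -105, -7).
UW × UX = (-721, -609, 1204).
UV · (UW × UX) = -2408.
Since -2408 ≠ 0, the four points are not coplanar.

No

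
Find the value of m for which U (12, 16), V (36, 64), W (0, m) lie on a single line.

-8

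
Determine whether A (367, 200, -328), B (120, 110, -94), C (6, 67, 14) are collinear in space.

AB = (-247, -90, 234), AC = (-361, -133, 342).
AB × AC = (342, 0, 361).
The cross product is nonzero, so the points do not lie on one line.

No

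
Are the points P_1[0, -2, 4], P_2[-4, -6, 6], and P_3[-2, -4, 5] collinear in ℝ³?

P_1P_2 = (-4, -4, 2), P_1P_3 = (-2, -2, 1).
P_1P_2 × P_1P_3 = (0, 0, 0).
The cross product vanishes, so the three points are collinear.

Yes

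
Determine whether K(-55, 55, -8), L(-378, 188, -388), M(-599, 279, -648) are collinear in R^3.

Yes

KL = (-323, 133, -380), KM = (-544, 224, -640).
KL × KM = (0, 0, 0).
The cross product vanishes, so the three points are collinear.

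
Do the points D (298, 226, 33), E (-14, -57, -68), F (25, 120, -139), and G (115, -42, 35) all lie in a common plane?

A normal to the plane through D, E, F is n = DE × DF = (37970, -26091, -44187).
The plane has equation n·P = 3960323. For G: n·G = 3915827.
3915827 ≠ 3960323, so G is off the plane.

No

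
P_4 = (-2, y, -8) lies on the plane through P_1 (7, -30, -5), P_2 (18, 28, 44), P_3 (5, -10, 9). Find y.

-28

A normal to the plane is n = P_1P_2 × P_1P_3 = (-168, -252, 336).
P_4 lies in the plane iff n · P_1P_4 = 0.
This gives (-252)y + (-7056) = 0, so y = -28.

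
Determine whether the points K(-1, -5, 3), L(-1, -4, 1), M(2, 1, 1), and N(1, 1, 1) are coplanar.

With K as base: KL = (0, 1, -2), KM = (3, 6, -2), KN = (2, 6, -2).
KM × KN = (0, 2, 6).
KL · (KM × KN) = -10.
Since -10 ≠ 0, the four points are not coplanar.

No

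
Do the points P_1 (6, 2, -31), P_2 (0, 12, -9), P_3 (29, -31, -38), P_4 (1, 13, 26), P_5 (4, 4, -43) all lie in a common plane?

The plane through P_1, P_2, P_3 has normal n = P_1P_2 × P_1P_3 = (656, 464, -32) and equation n·P = 5856.
Checking the remaining points: n·P_4 = 5856, n·P_5 = 5856.
All equal 5856, so all 5 points lie in one plane.

Yes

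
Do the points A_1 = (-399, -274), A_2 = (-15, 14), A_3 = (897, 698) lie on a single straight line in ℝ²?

Yes

A_1A_2 = (384, 288), A_1A_3 = (1296, 972).
Checking proportionality: A_1A_3 = 27/8·A_1A_2, so the vectors are parallel and the points are collinear.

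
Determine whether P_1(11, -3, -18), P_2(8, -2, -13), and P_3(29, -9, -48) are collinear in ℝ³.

Yes

P_1P_2 = (-3, 1, 5), P_1P_3 = (18, -6, -30).
Each component of P_1P_3 is -6 times the corresponding component of P_1P_2, so P_1P_3 = -6·P_1P_2 and the points are collinear.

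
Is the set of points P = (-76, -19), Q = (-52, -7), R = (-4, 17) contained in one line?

Yes

PQ = (24, 12), PR = (72, 36).
Twice the signed area of △PQR is (24)(36) − (12)(72) = 0.
The triangle is degenerate (zero area), so the points are collinear.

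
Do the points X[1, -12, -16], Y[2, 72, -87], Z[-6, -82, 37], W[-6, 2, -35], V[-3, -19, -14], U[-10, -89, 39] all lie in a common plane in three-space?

The plane through X, Y, Z has normal n = XY × XZ = (-518, 444, 518) and equation n·P = -14134.
Checking the remaining points: n·W = -14134, n·V = -14134, n·U = -14134.
All equal -14134, so all 6 points lie in one plane.

Yes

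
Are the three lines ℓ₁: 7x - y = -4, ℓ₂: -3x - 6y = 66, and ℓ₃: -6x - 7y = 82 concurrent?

The three lines meet at one point iff the augmented coefficient matrix [aᵢ bᵢ cᵢ] has rank < 3, i.e. its determinant vanishes.
Here the determinant is 0.
It vanishes, so the lines are concurrent at (-2, -10).

Yes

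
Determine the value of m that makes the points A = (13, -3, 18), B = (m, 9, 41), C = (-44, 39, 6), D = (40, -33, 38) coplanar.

-35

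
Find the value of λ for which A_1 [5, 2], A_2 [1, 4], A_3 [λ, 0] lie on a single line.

9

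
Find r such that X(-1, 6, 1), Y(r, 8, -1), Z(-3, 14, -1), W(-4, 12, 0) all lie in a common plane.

Coplanarity ⇔ det[XY; XZ; XW] = 0.
Expanding, this is linear in r: (4)r + (-12) = 0.
So r = 3.

3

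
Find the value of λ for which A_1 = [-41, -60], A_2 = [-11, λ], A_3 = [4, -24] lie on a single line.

-36

The three points are collinear iff det[A_1A_2; A_1A_3] = 0.
This determinant is linear in λ: (-45)λ + (-1620) = 0, so λ = -36.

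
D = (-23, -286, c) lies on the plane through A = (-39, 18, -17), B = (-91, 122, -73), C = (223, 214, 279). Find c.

A normal to the plane is n = AB × AC = (41760, 720, -37440).
D lies in the plane iff n · AD = 0.
This gives (-37440)c + (-187200) = 0, so c = -5.

-5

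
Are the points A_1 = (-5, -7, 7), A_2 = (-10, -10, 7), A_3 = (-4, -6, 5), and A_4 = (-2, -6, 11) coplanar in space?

Yes

With A_1 as base: A_1A_2 = (-5, -3, 0), A_1A_3 = (1, 1, -2), A_1A_4 = (3, 1, 4).
A_1A_3 × A_1A_4 = (6, -10, -2).
A_1A_2 · (A_1A_3 × A_1A_4) = 0.
The scalar triple product vanishes, so the four points are coplanar.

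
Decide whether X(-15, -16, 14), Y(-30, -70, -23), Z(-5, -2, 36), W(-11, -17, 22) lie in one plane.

With X as base: XY = (-15, -54, -37), XZ = (10, 14, 22), XW = (4, -1, 8).
XZ × XW = (134, 8, -66).
XY · (XZ × XW) = 0.
The scalar triple product vanishes, so the four points are coplanar.

Yes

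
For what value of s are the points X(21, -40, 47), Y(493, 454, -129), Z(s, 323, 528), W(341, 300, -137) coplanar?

415

Normal to plane XYW: n = (-31056, 30528, 2400); plane equation n·P = -1760496.
Requiring n·Z = -1760496: (-31056)s + (11127744) = -1760496.
So s = 415.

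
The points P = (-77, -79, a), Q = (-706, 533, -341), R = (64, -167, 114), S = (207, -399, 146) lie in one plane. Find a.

Coplanarity ⇔ det[PQ; PR; PS] = 0.
Expanding, this is linear in a: (78540)a + (-785400) = 0.
So a = 10.

10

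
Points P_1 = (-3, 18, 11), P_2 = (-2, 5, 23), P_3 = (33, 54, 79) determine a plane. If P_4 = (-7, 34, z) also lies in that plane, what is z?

A normal to the plane is n = P_1P_2 × P_1P_3 = (-1316, 364, 504).
P_4 lies in the plane iff n · P_1P_4 = 0.
This gives (504)z + (5544) = 0, so z = -11.

-11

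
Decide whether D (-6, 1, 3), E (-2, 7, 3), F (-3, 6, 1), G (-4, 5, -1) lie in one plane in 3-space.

Yes

The four points are coplanar iff the 3×3 determinant with rows DE, DF, DG is zero.
Rows: (4, 6, 0), (3, 5, -2), (2, 4, -4).
Expanding along the first row: (4)(-12) − (6)(-8) + (0)(2) = 0.
Zero determinant ⇒ coplanar.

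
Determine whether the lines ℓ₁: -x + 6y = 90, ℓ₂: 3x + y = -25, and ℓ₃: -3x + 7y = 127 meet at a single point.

No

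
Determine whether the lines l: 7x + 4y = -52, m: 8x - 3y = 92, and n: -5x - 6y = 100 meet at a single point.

Yes

Lines aᵢx + bᵢy = cᵢ with pairwise distinct directions are concurrent exactly when det[aᵢ bᵢ cᵢ] = 0.
Here the determinant is 0.
It vanishes, so the lines are concurrent at (4, -20).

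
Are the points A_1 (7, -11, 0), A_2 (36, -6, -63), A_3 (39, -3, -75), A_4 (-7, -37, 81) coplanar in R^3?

The four points are coplanar iff the 3×3 determinant with rows A_1A_2, A_1A_3, A_1A_4 is zero.
Rows: (29, 5, -63), (32, 8, -75), (-14, -26, 81).
Expanding along the first row: (29)(-1302) − (5)(1542) + (-63)(-720) = -108.
Nonzero ⇒ not coplanar.

No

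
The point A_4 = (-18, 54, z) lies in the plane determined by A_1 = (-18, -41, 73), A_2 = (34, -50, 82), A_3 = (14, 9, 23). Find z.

-22

Coplanarity requires A_1A_2 · (A_1A_3 × A_1A_4) = 0.
A_1A_2 = (52, -9, 9), A_1A_3 = (32, 50, -50); the triple product is linear in z with coefficient 2888 and constant term 63536.
Setting it to zero: z = -22.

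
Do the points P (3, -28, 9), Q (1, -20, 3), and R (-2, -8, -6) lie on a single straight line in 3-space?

PQ = (-2, 8, -6), PR = (-5, 20, -15).
PQ × PR = (0, 0, 0).
The cross product vanishes, so the three points are collinear.

Yes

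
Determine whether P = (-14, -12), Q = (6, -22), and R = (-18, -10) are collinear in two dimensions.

PQ = (20, -10), PR = (-4, 2).
Twice the signed area of △PQR is (20)(2) − (-10)(-4) = 0.
The triangle is degenerate (zero area), so the points are collinear.

Yes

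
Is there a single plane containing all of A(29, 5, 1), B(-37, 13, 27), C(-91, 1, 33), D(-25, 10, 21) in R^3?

Yes

With A as base: AB = (-66, 8, 26), AC = (-120, -4, 32), AD = (-54, 5, 20).
AC × AD = (-240, 672, -816).
AB · (AC × AD) = 0.
The scalar triple product vanishes, so the four points are coplanar.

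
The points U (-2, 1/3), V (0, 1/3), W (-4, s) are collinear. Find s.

1/3

The three points are collinear iff det[UV; UW] = 0.
This determinant is linear in s: (2)s + (-2/3) = 0, so s = 1/3.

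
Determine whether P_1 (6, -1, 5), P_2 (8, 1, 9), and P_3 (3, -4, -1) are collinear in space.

P_1P_2 = (2, 2, 4), P_1P_3 = (-3, -3, -6).
P_1P_2 × P_1P_3 = (0, 0, 0).
The cross product vanishes, so the three points are collinear.

Yes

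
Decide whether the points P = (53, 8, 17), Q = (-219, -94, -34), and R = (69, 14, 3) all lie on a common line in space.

PQ = (-272, -102, -51), PR = (16, 6, -14).
PQ × PR = (1734, -4624, 0).
The cross product is nonzero, so the points do not lie on one line.

No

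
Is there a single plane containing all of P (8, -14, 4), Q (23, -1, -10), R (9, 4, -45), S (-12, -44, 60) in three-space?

No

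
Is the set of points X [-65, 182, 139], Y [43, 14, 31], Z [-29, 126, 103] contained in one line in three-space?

XY = (108, -168, -108), XZ = (36, -56, -36).
XY × XZ = (0, 0, 0).
The cross product vanishes, so the three points are collinear.

Yes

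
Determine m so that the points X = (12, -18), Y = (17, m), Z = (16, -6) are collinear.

The three points are collinear iff det[XY; XZ] = 0.
This determinant is linear in m: (-4)m + (-12) = 0, so m = -3.

-3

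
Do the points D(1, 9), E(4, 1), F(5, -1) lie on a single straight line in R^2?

No

DE = (3, -8), DF = (4, -10).
det[DE; DF] = (3)(-10) − (-8)(4) = 2.
The determinant is nonzero, so they are not collinear.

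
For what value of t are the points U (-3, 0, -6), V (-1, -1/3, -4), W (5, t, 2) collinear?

Direction UV = (2, -1/3, 2). From the x-coordinate of W, the parameter along the line is τ = (5 − (-3))/2 = 4.
Then t = 0 + 4·(-1/3) = -4/3.

-4/3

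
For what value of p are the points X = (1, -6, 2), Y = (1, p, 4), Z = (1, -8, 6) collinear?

-7

Direction XZ = (0, -2, 4). From the z-coordinate of Y, the parameter along the line is τ = (4 − 2)/4 = 1/2.
Then p = (-6) + 1/2·(-2) = -7.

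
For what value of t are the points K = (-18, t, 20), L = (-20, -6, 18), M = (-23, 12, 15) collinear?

-18

Collinearity requires KL × KM = 0; each component is linear in t.
The x-component gives (3)t + (54) = 0, so t = -18.
The remaining components then also vanish.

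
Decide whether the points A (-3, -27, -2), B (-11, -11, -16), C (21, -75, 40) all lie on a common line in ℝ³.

AB = (-8, 16, -14), AC = (24, -48, 42).
Each component of AC is -3 times the corresponding component of AB, so AC = -3·AB and the points are collinear.

Yes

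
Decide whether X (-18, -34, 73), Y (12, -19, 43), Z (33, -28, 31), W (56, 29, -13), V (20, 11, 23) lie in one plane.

Yes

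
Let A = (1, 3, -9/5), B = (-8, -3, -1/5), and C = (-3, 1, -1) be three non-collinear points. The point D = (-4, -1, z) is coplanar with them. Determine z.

-1

A normal to the plane is n = AB × AC = (-8/5, 4/5, -6).
D lies in the plane iff n · AD = 0.
This gives (-6)z + (-6) = 0, so z = -1.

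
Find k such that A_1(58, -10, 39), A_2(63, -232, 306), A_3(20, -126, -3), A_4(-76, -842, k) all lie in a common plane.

The points are coplanar iff A_1A_2 · (A_1A_3 × A_1A_4) = 0.
Expanding, this is linear in k: (-9016)k + (3218712) = 0.
So k = 357.

357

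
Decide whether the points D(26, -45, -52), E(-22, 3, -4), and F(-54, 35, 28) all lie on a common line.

Yes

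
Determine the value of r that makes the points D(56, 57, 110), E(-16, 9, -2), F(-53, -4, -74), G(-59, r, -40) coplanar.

Coplanarity ⇔ det[DE; DF; DG] = 0.
Expanding, this is linear in r: (-1040)r + (-44720) = 0.
So r = -43.

-43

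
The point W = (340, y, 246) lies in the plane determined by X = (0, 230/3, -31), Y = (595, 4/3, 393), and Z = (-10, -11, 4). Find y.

-119/3

The plane through X, Y, Z has equation 34534x − 25065y − 52915z = -281285.
Substituting W: (-25065)y + (-1275530) = -281285, so y = -119/3.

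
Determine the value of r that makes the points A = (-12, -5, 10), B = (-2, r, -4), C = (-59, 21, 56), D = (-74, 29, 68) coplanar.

The points are coplanar iff AB · (AC × AD) = 0.
Expanding, this is linear in r: (-126)r + (-1386) = 0.
So r = -11.

-11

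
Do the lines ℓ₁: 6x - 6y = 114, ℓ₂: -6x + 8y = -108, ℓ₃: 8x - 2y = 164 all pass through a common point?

No

Intersecting ℓ₁ and ℓ₂: solving the 2×2 system gives (x, y) = (22, 3).
Substitute into ℓ₃: (8)(22) + (-2)(3) = 170.
But ℓ₃ requires 164 ≠ 170, so the three lines have no common point.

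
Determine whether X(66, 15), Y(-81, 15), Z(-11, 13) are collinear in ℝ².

XY = (-147, 0), XZ = (-77, -2).
If collinear, XZ would be a scalar multiple of XY. But (-147)·(-2) ≠ (0)·(-77) (difference 294), so they are not parallel; the points are not collinear.

No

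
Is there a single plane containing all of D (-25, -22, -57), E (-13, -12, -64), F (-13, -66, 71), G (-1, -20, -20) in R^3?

The four points are coplanar iff the 3×3 determinant with rows DE, DF, DG is zero.
Rows: (12, 10, -7), (12, -44, 128), (24, 2, 37).
Expanding along the first row: (12)(-1884) − (10)(-2628) + (-7)(1080) = -3888.
Nonzero ⇒ not coplanar.

No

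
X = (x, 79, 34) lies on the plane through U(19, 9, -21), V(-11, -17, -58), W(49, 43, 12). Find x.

A normal to the plane is n = UV × UW = (400, -120, -240).
X lies in the plane iff n · UX = 0.
This gives (400)x + (-29200) = 0, so x = 73.

73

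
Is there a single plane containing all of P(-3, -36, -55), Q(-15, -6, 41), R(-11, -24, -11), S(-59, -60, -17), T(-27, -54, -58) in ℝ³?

The plane through P, Q, R has normal n = PQ × PR = (168, -240, 96) and equation n·X = 2856.
Checking the remaining points: n·S = 2856, n·T = 2856.
All equal 2856, so all 5 points lie in one plane.

Yes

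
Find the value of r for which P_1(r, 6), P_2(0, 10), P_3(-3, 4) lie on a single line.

-2

Collinearity: (P_1 − P_2) must be parallel to (P_3 − P_2) = (-3, -6).
Cross-multiplying the components: (r − 0)·(-6) = (-4)·(-3).
Solving gives r = -2.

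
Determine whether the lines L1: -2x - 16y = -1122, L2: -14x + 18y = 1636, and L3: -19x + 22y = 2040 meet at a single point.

No

Lines aᵢx + bᵢy = cᵢ with pairwise distinct directions are concurrent exactly when det[aᵢ bᵢ cᵢ] = 0.
Here the determinant is 780.
Nonzero, so no common point exists.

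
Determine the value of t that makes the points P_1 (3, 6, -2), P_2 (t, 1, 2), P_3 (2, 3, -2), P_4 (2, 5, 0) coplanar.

Coplanarity ⇔ det[P_1P_2; P_1P_3; P_1P_4] = 0.
Expanding, this is linear in t: (-6)t + (0) = 0.
So t = 0.

0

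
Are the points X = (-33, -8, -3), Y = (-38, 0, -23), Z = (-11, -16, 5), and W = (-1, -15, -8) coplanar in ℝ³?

No

A normal to the plane through X, Y, Z is n = XY × XZ = (-96, -400, -136).
The plane has equation n·P = 6776. For W: n·W = 7184.
7184 ≠ 6776, so W is off the plane.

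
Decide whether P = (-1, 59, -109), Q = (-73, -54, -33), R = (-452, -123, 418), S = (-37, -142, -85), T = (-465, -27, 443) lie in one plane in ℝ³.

The plane through P, Q, R has normal n = PQ × PR = (-45719, 3668, -37859) and equation n·X = 4388762.
Checking the remaining points: n·S = 4388762, n·T = 4388762.
All equal 4388762, so all 5 points lie in one plane.

Yes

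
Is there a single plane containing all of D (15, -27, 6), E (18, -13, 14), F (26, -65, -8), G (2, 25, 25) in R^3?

No

With D as base: DE = (3, 14, 8), DF = (11, -38, -14), DG = (-13, 52, 19).
DF × DG = (6, -27, 78).
DE · (DF × DG) = 264.
Since 264 ≠ 0, the four points are not coplanar.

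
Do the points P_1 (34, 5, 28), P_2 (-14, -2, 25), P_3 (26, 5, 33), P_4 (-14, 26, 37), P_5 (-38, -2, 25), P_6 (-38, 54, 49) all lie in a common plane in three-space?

The plane through P_1, P_2, P_3 has normal n = P_1P_2 × P_1P_3 = (-35, 264, -56) and equation n·P = -1438.
Checking the remaining points: n·P_4 = 5282, n·P_5 = -598, n·P_6 = 12842.
Since n·P_4 = 5282 ≠ -1438, P_4 is off the plane and the points are not all coplanar.

No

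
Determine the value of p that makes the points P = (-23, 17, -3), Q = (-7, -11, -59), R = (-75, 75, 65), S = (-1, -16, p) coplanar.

-61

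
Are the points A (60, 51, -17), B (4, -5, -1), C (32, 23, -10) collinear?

No

AB = (-56, -56, 16), AC = (-28, -28, 7).
AB × AC = (56, -56, 0).
The cross product is nonzero, so the points do not lie on one line.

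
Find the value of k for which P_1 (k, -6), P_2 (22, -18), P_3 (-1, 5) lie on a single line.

10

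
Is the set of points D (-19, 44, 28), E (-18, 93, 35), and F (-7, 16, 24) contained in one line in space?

DE = (1, 49, 7), DF = (12, -28, -4).
DE × DF = (0, 88, -616).
The cross product is nonzero, so the points do not lie on one line.

No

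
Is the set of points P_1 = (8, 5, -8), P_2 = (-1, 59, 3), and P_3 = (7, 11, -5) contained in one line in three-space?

P_1P_2 = (-9, 54, 11), P_1P_3 = (-1, 6, 3).
Comparing components 2 and 3: (54)(3) − (11)(6) = 96 ≠ 0, so P_1P_2 and P_1P_3 are not parallel and the points are not collinear.

No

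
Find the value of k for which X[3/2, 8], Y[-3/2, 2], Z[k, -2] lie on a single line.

-7/2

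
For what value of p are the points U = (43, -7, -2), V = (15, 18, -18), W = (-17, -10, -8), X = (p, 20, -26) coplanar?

Normal to plane UVW: n = (-198, 792, 1584); plane equation n·P = -17226.
Requiring n·X = -17226: (-198)p + (-25344) = -17226.
So p = -41.

-41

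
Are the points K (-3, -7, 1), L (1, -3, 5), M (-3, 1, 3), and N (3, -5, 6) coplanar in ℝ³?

Yes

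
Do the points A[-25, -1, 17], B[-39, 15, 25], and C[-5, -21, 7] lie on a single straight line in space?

AB = (-14, 16, 8), AC = (20, -20, -10).
Comparing components 3 and 1: (8)(20) − (-14)(-10) = 20 ≠ 0, so AB and AC are not parallel and the points are not collinear.

No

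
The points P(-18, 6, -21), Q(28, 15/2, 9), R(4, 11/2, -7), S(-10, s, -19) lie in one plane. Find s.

-5

Normal to plane PQR: n = (36, 16, -56); plane equation n·X = 624.
Requiring n·S = 624: (16)s + (704) = 624.
So s = -5.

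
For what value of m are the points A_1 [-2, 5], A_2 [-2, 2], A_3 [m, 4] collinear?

The three points are collinear iff det[A_1A_2; A_1A_3] = 0.
This determinant is linear in m: (3)m + (6) = 0, so m = -2.

-2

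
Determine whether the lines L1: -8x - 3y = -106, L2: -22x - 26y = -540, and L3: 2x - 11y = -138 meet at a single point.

Yes

Lines aᵢx + bᵢy = cᵢ with pairwise distinct directions are concurrent exactly when det[aᵢ bᵢ cᵢ] = 0.
Here the determinant is 0.
It vanishes, so the lines are concurrent at (8, 14).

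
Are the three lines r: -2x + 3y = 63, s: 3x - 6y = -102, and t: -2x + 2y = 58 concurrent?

Yes

The three lines meet at one point iff the augmented coefficient matrix [aᵢ bᵢ cᵢ] has rank < 3, i.e. its determinant vanishes.
Here the determinant is 0.
It vanishes, so the lines are concurrent at (-24, 5).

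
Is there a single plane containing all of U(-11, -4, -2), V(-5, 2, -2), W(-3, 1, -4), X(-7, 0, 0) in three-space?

No

A normal to the plane through U, V, W is n = UV × UW = (-12, 12, -18).
The plane has equation n·P = 120. For X: n·X = 84.
84 ≠ 120, so X is off the plane.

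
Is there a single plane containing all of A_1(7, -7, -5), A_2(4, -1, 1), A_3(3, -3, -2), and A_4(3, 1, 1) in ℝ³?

No

The four points are coplanar iff the 3×3 determinant with rows A_1A_2, A_1A_3, A_1A_4 is zero.
Rows: (-3, 6, 6), (-4, 4, 3), (-4, 8, 6).
Expanding along the first row: (-3)(0) − (6)(-12) + (6)(-16) = -24.
Nonzero ⇒ not coplanar.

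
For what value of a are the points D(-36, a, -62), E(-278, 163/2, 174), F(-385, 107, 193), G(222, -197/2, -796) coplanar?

Coplanarity ⇔ det[DE; DF; DG] = 0.
Expanding, this is linear in a: (94290)a + (-990045) = 0.
So a = 21/2.

21/2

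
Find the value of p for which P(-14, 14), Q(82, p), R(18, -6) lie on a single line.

The three points are collinear iff det[PQ; PR] = 0.
This determinant is linear in p: (-32)p + (-1472) = 0, so p = -46.

-46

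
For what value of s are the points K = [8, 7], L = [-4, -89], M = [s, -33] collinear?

3

Collinearity: (M − K) must be parallel to (L − K) = (-12, -96).
Cross-multiplying the components: (s − 8)·(-96) = (-40)·(-12).
Solving gives s = 3.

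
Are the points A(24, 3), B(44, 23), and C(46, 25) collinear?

Yes

AB = (20, 20), AC = (22, 22).
Checking proportionality: AC = 11/10·AB, so the vectors are parallel and the points are collinear.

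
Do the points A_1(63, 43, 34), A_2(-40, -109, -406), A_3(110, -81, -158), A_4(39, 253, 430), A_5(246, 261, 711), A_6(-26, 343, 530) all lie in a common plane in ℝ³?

The plane through A_1, A_2, A_3 has normal n = A_1A_2 × A_1A_3 = (-25376, -40456, 19916) and equation n·P = -2661152.
Checking the remaining points: n·A_4 = -2661152, n·A_5 = -2641236, n·A_6 = -2661152.
Since n·A_5 = -2641236 ≠ -2661152, A_5 is off the plane and the points are not all coplanar.

No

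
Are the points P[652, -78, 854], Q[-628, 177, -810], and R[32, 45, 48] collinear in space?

No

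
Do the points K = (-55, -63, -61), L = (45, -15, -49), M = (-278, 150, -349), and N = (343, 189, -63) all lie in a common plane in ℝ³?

A normal to the plane through K, L, M is n = KL × KM = (-16380, 26124, 32004).
The plane has equation n·P = -2697156. For N: n·N = -2697156.
Equal, so N lies in the plane and all four are coplanar.

Yes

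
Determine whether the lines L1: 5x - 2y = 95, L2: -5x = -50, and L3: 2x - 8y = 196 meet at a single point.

Lines aᵢx + bᵢy = cᵢ with pairwise distinct directions are concurrent exactly when det[aᵢ bᵢ cᵢ] = 0.
Here the determinant is 40.
Nonzero, so no common point exists.

No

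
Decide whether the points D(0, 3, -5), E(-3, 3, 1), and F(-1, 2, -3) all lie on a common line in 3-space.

No

DE = (-3, 0, 6), DF = (-1, -1, 2).
Comparing components 2 and 3: (0)(2) − (6)(-1) = 6 ≠ 0, so DE and DF are not parallel and the points are not collinear.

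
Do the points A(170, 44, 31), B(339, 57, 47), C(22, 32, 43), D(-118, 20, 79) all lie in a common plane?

No

With A as base: AB = (169, 13, 16), AC = (-148, -12, 12), AD = (-288, -24, 48).
AC × AD = (-288, 3648, 96).
AB · (AC × AD) = 288.
Since 288 ≠ 0, the four points are not coplanar.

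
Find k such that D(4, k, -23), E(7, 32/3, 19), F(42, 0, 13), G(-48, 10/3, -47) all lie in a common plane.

-2

Coplanarity ⇔ det[DE; DF; DG] = 0.
Expanding, this is linear in k: (-2640)k + (-5280) = 0.
So k = -2.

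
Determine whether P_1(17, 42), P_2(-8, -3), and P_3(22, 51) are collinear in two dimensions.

Yes

P_1P_2 = (-25, -45), P_1P_3 = (5, 9).
Checking proportionality: P_1P_3 = -1/5·P_1P_2, so the vectors are parallel and the points are collinear.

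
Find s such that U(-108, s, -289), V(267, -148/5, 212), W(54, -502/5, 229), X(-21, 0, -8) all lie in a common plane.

598/5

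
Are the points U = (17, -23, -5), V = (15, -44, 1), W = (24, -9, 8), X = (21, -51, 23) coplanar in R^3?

Yes

With U as base: UV = (-2, -21, 6), UW = (7, 14, 13), UX = (4, -28, 28).
UW × UX = (756, -144, -252).
UV · (UW × UX) = 0.
The scalar triple product vanishes, so the four points are coplanar.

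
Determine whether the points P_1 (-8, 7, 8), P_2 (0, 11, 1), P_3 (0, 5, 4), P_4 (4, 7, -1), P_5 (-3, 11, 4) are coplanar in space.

No

The plane through P_1, P_2, P_3 has normal n = P_1P_2 × P_1P_3 = (-30, -24, -48) and equation n·P = -312.
Checking the remaining points: n·P_4 = -240, n·P_5 = -366.
Since n·P_4 = -240 ≠ -312, P_4 is off the plane and the points are not all coplanar.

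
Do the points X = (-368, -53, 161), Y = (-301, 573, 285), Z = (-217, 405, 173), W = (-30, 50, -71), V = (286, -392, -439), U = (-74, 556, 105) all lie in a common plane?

Yes

The plane through X, Y, Z has normal n = XY × XZ = (-49280, 17920, -63840) and equation n·P = 6907040.
Checking the remaining points: n·W = 6907040, n·V = 6907040, n·U = 6907040.
All equal 6907040, so all 6 points lie in one plane.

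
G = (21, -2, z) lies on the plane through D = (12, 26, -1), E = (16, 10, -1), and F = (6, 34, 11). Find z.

-7

The plane through D, E, F has equation −192x − 48y − 64z = -3488.
Substituting G: (-64)z + (-3936) = -3488, so z = -7.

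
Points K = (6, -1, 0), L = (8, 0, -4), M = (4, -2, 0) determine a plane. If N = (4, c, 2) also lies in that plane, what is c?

-2

Coplanarity requires KL · (KM × KN) = 0.
KL = (2, 1, -4), KM = (-2, -1, 0); the triple product is linear in c with coefficient 8 and constant term 16.
Setting it to zero: c = -2.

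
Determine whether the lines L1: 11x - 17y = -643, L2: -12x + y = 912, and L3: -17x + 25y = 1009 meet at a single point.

Intersecting L1 and L2: solving the 2×2 system gives (x, y) = (-77, -12).
Substitute into L3: (-17)(-77) + (25)(-12) = 1009.
This equals 1009, so (-77, -12) lies on all three lines and they are concurrent.

Yes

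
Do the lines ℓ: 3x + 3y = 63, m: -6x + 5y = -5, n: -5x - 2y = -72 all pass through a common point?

The three lines meet at one point iff the augmented coefficient matrix [aᵢ bᵢ cᵢ] has rank < 3, i.e. its determinant vanishes.
Here the determinant is 0.
It vanishes, so the lines are concurrent at (10, 11).

Yes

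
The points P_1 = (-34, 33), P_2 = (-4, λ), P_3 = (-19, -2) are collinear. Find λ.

-37

Collinearity: (P_2 − P_1) must be parallel to (P_3 − P_1) = (15, -35).
Cross-multiplying the components: (λ − 33)·(15) = (30)·(-35).
Solving gives λ = -37.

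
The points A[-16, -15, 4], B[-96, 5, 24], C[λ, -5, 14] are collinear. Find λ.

-56

Collinearity requires AB × AC = 0; each component is linear in λ.
The y-component gives (20)λ + (1120) = 0, so λ = -56.
The remaining components then also vanish.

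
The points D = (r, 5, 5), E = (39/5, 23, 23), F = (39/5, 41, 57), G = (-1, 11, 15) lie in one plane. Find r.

The points are coplanar iff DE · (DF × DG) = 0.
Expanding, this is linear in r: (-264)r + (-2376/5) = 0.
So r = -9/5.

-9/5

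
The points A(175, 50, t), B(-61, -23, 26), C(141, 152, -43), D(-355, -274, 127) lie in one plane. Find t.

The points are coplanar iff AB · (AC × AD) = 0.
Expanding, this is linear in t: (-748)t + (-56100) = 0.
So t = -75.

-75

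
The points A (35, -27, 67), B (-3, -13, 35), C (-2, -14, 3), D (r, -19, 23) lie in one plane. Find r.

Coplanarity ⇔ det[AB; AC; AD] = 0.
Expanding, this is linear in r: (-480)r + (5760) = 0.
So r = 12.

12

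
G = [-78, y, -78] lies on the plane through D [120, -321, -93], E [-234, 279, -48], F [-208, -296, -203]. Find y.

-21

Coplanarity requires DE · (DF × DG) = 0.
DE = (-354, 600, 45), DF = (-328, 25, -110); the triple product is linear in y with coefficient -53700 and constant term -1127700.
Setting it to zero: y = -21.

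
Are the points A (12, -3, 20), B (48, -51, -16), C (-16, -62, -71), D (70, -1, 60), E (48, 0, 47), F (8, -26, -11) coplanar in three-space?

Yes

The plane through A, B, C has normal n = AB × AC = (2244, 4284, -3468) and equation n·P = -55284.
Checking the remaining points: n·D = -55284, n·E = -55284, n·F = -55284.
All equal -55284, so all 6 points lie in one plane.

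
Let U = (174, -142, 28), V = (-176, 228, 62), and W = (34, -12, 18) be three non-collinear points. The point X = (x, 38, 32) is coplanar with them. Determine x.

-6

Coplanarity requires UV · (UW × UX) = 0.
UV = (-350, 370, 34), UW = (-140, 130, -10); the triple product is linear in x with coefficient -8120 and constant term -48720.
Setting it to zero: x = -6.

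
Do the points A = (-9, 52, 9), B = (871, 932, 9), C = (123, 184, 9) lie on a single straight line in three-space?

Yes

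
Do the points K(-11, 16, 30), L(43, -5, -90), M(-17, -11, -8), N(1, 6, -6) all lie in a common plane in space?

Yes

A normal to the plane through K, L, M is n = KL × KM = (-2442, 2772, -1584).
The plane has equation n·P = 23694. For N: n·N = 23694.
Equal, so N lies in the plane and all four are coplanar.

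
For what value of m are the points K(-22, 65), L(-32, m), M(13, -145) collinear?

The three points are collinear iff det[KL; KM] = 0.
This determinant is linear in m: (-35)m + (4375) = 0, so m = 125.

125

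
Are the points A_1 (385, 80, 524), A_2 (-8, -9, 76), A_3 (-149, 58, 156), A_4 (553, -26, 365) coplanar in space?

Yes

A normal to the plane through A_1, A_2, A_3 is n = A_1A_2 × A_1A_3 = (22896, 94608, -38880).
The plane has equation n·P = -3989520. For A_4: n·A_4 = -3989520.
Equal, so A_4 lies in the plane and all four are coplanar.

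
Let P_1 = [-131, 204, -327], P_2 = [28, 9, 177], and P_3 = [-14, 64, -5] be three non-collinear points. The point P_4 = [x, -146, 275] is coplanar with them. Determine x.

176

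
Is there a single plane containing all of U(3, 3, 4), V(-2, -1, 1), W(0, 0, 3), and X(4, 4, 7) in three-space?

The four points are coplanar iff the 3×3 determinant with rows UV, UW, UX is zero.
Rows: (-5, -4, -3), (-3, -3, -1), (1, 1, 3).
Expanding along the first row: (-5)(-8) − (-4)(-8) + (-3)(0) = 8.
Nonzero ⇒ not coplanar.

No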